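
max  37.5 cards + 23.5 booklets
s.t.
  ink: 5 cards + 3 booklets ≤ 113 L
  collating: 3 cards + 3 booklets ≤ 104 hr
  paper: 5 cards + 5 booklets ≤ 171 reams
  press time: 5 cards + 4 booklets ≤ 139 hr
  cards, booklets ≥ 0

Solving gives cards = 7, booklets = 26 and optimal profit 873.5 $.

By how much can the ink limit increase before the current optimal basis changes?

Binding constraints: ink, press time. The basis is B = [[5,3],[5,4]] with det 5.
Per unit increase in ink, x* moves by d = (0.8, -1).
The basis stays optimal until booklets reaches 0; allowable increase = 26 L.

26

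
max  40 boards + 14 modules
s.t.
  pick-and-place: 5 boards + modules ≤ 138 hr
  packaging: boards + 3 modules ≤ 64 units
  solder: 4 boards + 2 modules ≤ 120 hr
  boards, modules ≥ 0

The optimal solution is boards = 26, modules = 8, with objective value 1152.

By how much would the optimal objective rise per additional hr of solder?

At the optimum: pick-and-place uses 138 of 138 (binding); packaging uses 50 of 64 (slack = 14); solder uses 120 of 120 (binding).
Since packaging is not tight, its dual is 0.
Dual feasibility on the basic columns requires 5·y_pick-and-place + 4·y_solder = 40, 1·y_pick-and-place + 2·y_solder = 14.
Solving: y_pick-and-place = 4, y_solder = 5.
Shadow price of solder = 5.

5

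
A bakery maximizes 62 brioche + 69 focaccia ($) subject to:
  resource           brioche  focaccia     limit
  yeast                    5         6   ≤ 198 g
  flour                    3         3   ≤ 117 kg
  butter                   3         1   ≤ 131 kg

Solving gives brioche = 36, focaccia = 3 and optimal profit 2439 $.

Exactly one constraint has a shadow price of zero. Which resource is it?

butter

yeast: 198/198 (binding)
flour: 117/117 (binding)
butter: 111/131 (slack 20)
By complementary slackness, a constraint with positive slack has shadow price 0 → butter.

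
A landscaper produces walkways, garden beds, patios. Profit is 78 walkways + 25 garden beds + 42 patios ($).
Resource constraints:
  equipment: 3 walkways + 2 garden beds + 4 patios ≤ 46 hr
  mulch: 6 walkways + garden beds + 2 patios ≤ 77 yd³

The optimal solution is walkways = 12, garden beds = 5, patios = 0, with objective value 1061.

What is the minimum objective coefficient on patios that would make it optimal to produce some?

50

Check each constraint at x*: equipment 46/46 (tight); mulch 77/77 (tight).
The binding rows give the dual system: 3·y_equipment + 6·y_mulch = 78 and 2·y_equipment + 1·y_mulch = 25.
Solving: y_equipment = 8, y_mulch = 9.
patios enters the basis when its profit ≥ yᵀa₃ = 8·4 + 9·2 = 50.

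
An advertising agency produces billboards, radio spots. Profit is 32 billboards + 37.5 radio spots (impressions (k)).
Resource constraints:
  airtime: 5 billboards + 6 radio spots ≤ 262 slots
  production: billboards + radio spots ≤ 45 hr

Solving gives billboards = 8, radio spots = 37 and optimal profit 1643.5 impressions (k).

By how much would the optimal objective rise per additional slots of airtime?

Both airtime and production are binding at x*.
From A_Bᵀ y = c: 5·y_airtime + 1·y_production = 32; 6·y_airtime + 1·y_production = 37.5.
→ y_airtime = 5.5 and y_production = 4.5.
Shadow price of airtime = 5.5.

5.5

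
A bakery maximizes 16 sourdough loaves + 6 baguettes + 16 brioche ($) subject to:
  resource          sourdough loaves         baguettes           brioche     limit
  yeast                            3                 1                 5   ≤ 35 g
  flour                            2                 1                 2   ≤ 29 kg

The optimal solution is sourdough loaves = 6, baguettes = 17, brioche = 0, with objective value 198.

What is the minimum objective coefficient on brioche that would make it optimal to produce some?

24

At the optimum: yeast uses 35 of 35 (binding); flour uses 29 of 29 (binding).
Dual feasibility on the basic columns requires 3·y_yeast + 2·y_flour = 16, 1·y_yeast + 1·y_flour = 6.
This yields shadow prices y_yeast = 4, y_flour = 2.
brioche enters the basis when its profit ≥ yᵀa₃ = 4·5 + 2·2 = 24.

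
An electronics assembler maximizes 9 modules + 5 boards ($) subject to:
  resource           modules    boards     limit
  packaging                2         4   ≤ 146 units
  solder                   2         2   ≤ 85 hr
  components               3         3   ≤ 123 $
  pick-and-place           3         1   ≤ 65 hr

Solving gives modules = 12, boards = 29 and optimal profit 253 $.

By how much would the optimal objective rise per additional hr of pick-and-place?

At the optimum: packaging uses 140 of 146 (slack = 6); solder uses 82 of 85 (slack = 3); components uses 123 of 123 (binding); pick-and-place uses 65 of 65 (binding).
Since packaging, solder are not tight, their duals are 0.
From A_Bᵀ y = c: 3·y_components + 3·y_pick-and-place = 9; 3·y_components + 1·y_pick-and-place = 5.
This yields shadow prices y_components = 1, y_pick-and-place = 2.
Shadow price of pick-and-place = 2.

2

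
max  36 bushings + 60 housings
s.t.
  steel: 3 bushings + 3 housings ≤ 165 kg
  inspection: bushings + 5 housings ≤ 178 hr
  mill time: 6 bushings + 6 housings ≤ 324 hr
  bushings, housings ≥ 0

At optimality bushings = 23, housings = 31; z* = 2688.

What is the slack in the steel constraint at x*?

steel used = 3·23 + 3·31 = 162; slack = 165 − 162 = 3.

3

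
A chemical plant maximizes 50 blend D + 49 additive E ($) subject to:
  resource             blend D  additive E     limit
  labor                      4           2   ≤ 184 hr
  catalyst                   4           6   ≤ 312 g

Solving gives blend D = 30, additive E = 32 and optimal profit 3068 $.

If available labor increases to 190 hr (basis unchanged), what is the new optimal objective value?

3107

Both labor and catalyst are binding at x*.
From A_Bᵀ y = c: 4·y_labor + 4·y_catalyst = 50; 2·y_labor + 6·y_catalyst = 49.
→ y_labor = 6.5 and y_catalyst = 6.
Δz = y_labor·Δb = 6.5 × (6) = 39, so new z* = 3068 + 39 = 3107.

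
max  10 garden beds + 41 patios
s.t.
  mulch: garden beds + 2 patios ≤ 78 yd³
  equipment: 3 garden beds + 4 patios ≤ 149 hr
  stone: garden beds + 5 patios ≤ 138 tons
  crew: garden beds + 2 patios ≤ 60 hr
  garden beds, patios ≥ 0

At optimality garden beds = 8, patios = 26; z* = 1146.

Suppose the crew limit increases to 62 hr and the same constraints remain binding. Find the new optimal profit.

1152

Binding: stone and crew. Non-binding: mulch (18 unused), equipment (21 unused).
Slack constraints have shadow price 0 (complementary slackness).
Dual feasibility on the basic columns requires 1·y_stone + 1·y_crew = 10, 5·y_stone + 2·y_crew = 41.
→ y_stone = 7 and y_crew = 3.
Δz = y_crew·Δb = 3 × (2) = 6, so new z* = 1146 + 6 = 1152.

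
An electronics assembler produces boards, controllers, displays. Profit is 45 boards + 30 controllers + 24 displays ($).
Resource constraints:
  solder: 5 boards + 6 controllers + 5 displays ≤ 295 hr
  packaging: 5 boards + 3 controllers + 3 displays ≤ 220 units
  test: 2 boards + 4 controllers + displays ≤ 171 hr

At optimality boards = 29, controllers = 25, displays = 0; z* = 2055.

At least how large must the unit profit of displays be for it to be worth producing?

29

At the optimum: solder uses 295 of 295 (binding); packaging uses 220 of 220 (binding); test uses 158 of 171 (slack = 13).
By complementary slackness, y = 0 for the non-binding constraint.
The binding rows give the dual system: 5·y_solder + 5·y_packaging = 45 and 6·y_solder + 3·y_packaging = 30.
Solving: y_solder = 1, y_packaging = 8.
displays enters the basis when its profit ≥ yᵀa₃ = 1·5 + 8·3 = 29.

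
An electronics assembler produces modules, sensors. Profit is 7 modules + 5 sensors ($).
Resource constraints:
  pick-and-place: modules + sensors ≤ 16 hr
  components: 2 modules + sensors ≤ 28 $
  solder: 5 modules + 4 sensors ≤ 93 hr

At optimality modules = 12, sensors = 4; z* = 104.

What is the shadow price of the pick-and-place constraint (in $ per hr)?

3

Check each constraint at x*: pick-and-place 16/16 (tight); components 28/28 (tight); solder 76/93 (slack 17).
Since solder is not tight, its dual is 0.
The binding rows give the dual system: 1·y_pick-and-place + 2·y_components = 7 and 1·y_pick-and-place + 1·y_components = 5.
→ y_pick-and-place = 3 and y_components = 2.
Shadow price of pick-and-place = 3.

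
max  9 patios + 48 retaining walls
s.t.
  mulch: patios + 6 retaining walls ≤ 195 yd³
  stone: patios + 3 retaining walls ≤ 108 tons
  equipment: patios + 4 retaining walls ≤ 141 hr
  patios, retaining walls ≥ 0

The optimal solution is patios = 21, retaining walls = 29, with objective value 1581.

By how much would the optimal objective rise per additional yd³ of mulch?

7

At the optimum: mulch uses 195 of 195 (binding); stone uses 108 of 108 (binding); equipment uses 137 of 141 (slack = 4).
Since equipment is not tight, its dual is 0.
The binding rows give the dual system: 1·y_mulch + 1·y_stone = 9 and 6·y_mulch + 3·y_stone = 48.
→ y_mulch = 7 and y_stone = 2.
Shadow price of mulch = 7.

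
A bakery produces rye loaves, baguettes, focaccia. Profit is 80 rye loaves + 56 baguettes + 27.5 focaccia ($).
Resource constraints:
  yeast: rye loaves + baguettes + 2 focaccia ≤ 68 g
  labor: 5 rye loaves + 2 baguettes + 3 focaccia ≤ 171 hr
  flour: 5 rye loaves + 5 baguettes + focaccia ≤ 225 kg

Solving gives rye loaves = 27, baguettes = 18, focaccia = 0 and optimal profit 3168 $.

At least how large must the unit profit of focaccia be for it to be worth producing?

32

At the optimum: yeast uses 45 of 68 (slack = 23); labor uses 171 of 171 (binding); flour uses 225 of 225 (binding).
Slack constraints have shadow price 0 (complementary slackness).
From A_Bᵀ y = c: 5·y_labor + 5·y_flour = 80; 2·y_labor + 5·y_flour = 56.
Solving: y_labor = 8, y_flour = 8.
focaccia enters the basis when its profit ≥ yᵀa₃ = 8·3 + 8·1 = 32.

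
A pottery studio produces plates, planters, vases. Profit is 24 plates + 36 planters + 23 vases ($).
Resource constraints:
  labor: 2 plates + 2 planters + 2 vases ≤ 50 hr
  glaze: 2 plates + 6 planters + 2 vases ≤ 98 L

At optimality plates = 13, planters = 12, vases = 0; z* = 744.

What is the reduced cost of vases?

-1

At the optimum: labor uses 50 of 50 (binding); glaze uses 98 of 98 (binding).
Dual feasibility on the basic columns requires 2·y_labor + 2·y_glaze = 24, 2·y_labor + 6·y_glaze = 36.
This yields shadow prices y_labor = 9, y_glaze = 3.
Reduced cost of vases: c₃ − yᵀa₃ = 23 − (9·2 + 3·2) = 23 − 24 = -1.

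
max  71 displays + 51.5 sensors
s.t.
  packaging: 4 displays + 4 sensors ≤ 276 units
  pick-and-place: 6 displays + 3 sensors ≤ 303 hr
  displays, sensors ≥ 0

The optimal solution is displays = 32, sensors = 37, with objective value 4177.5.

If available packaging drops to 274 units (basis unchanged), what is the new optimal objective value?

4161.5

Check each constraint at x*: packaging 276/276 (tight); pick-and-place 303/303 (tight).
Dual feasibility on the basic columns requires 4·y_packaging + 6·y_pick-and-place = 71, 4·y_packaging + 3·y_pick-and-place = 51.5.
This yields shadow prices y_packaging = 8, y_pick-and-place = 6.5.
Δz = y_packaging·Δb = 8 × (-2) = -16, so new z* = 4177.5 − 16 = 4161.5.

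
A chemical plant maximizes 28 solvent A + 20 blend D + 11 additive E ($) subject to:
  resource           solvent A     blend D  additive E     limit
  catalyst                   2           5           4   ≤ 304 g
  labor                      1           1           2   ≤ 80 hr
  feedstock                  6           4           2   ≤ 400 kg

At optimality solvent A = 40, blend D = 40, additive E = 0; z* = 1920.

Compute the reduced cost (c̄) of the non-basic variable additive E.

-5

At the optimum: catalyst uses 280 of 304 (slack = 24); labor uses 80 of 80 (binding); feedstock uses 400 of 400 (binding).
Since catalyst is not tight, its dual is 0.
Dual feasibility on the basic columns requires 1·y_labor + 6·y_feedstock = 28, 1·y_labor + 4·y_feedstock = 20.
→ y_labor = 4 and y_feedstock = 4.
Reduced cost of additive E: c₃ − yᵀa₃ = 11 − (4·2 + 4·2) = 11 − 16 = -5.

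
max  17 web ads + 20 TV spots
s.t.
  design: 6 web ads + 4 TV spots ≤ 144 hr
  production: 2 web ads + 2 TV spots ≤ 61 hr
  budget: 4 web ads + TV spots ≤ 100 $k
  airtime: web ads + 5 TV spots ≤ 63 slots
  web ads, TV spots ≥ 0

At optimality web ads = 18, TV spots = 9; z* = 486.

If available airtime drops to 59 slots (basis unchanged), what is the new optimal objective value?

478

At the optimum: design uses 144 of 144 (binding); production uses 54 of 61 (slack = 7); budget uses 81 of 100 (slack = 19); airtime uses 63 of 63 (binding).
Since production, budget are not tight, their duals are 0.
Dual feasibility on the basic columns requires 6·y_design + 1·y_airtime = 17, 4·y_design + 5·y_airtime = 20.
Solving: y_design = 2.5, y_airtime = 2.
Δz = y_airtime·Δb = 2 × (-4) = -8, so new z* = 486 − 8 = 478.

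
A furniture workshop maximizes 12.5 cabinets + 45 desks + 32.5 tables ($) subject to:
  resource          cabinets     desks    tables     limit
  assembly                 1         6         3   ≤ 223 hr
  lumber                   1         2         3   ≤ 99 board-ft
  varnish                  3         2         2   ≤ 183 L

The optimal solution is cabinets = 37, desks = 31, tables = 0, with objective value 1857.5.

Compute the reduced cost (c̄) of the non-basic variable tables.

At the optimum: assembly uses 223 of 223 (binding); lumber uses 99 of 99 (binding); varnish uses 173 of 183 (slack = 10).
Since varnish is not tight, its dual is 0.
From A_Bᵀ y = c: 1·y_assembly + 1·y_lumber = 12.5; 6·y_assembly + 2·y_lumber = 45.
This yields shadow prices y_assembly = 5, y_lumber = 7.5.
Reduced cost of tables: c₃ − yᵀa₃ = 32.5 − (5·3 + 7.5·3) = 32.5 − 37.5 = -5.

-5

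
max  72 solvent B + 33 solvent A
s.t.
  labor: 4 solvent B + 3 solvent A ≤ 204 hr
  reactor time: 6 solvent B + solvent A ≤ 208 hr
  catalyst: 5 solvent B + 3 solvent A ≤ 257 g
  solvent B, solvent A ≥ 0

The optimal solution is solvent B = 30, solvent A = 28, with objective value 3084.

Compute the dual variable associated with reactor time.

Check each constraint at x*: labor 204/204 (tight); reactor time 208/208 (tight); catalyst 234/257 (slack 23).
By complementary slackness, y = 0 for the non-binding constraint.
Dual feasibility on the basic columns requires 4·y_labor + 6·y_reactor time = 72, 3·y_labor + 1·y_reactor time = 33.
→ y_labor = 9 and y_reactor time = 6.
Shadow price of reactor time = 6.

6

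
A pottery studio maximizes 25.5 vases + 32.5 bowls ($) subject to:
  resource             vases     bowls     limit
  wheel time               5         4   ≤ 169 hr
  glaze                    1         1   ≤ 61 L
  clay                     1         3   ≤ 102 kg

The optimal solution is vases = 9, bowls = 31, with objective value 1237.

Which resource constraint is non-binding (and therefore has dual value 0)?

glaze

wheel time: 169/169 (binding)
glaze: 40/61 (slack 21)
clay: 102/102 (binding)
By complementary slackness, a constraint with positive slack has shadow price 0 → glaze.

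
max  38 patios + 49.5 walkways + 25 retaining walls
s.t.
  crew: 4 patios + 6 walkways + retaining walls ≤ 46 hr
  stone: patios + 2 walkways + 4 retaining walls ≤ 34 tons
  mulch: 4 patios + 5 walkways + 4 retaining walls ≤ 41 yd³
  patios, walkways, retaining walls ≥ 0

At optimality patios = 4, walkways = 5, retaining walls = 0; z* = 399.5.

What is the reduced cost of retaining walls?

Binding: crew and mulch. Non-binding: stone (20 unused).
Since stone is not tight, its dual is 0.
Dual feasibility on the basic columns requires 4·y_crew + 4·y_mulch = 38, 6·y_crew + 5·y_mulch = 49.5.
→ y_crew = 2 and y_mulch = 7.5.
Reduced cost of retaining walls: c₃ − yᵀa₃ = 25 − (2·1 + 7.5·4) = 25 − 32 = -7.

-7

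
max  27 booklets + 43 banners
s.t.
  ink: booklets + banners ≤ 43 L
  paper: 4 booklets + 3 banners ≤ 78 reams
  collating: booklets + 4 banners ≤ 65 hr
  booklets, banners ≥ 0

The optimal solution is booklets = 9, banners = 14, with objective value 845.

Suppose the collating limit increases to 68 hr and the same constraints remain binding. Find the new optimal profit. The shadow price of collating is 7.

Δb = 3, so new z* = 845 + (7)·(3) = 845 + 21 = 866.

866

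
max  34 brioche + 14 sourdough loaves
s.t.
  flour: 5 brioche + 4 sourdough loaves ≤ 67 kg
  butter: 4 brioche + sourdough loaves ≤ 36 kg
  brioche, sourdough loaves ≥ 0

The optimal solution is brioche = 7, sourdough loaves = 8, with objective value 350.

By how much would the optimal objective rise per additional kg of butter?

Both flour and butter are binding at x*.
The binding rows give the dual system: 5·y_flour + 4·y_butter = 34 and 4·y_flour + 1·y_butter = 14.
→ y_flour = 2 and y_butter = 6.
Shadow price of butter = 6.

6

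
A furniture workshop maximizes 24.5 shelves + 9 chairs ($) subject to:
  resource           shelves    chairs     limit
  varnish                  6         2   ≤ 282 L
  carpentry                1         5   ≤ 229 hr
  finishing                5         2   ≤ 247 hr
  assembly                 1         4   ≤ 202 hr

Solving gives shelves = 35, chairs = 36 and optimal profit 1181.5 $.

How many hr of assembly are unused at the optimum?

assembly used = 1·35 + 4·36 = 179; slack = 202 − 179 = 23.

23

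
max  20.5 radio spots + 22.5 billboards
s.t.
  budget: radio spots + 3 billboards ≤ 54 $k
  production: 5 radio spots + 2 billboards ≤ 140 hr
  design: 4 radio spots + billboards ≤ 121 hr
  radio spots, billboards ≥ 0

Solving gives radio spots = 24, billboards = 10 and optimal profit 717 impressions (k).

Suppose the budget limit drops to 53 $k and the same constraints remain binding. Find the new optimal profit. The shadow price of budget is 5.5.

Δb = -1, so new z* = 717 + (5.5)·(-1) = 717 − 5.5 = 711.5.

711.5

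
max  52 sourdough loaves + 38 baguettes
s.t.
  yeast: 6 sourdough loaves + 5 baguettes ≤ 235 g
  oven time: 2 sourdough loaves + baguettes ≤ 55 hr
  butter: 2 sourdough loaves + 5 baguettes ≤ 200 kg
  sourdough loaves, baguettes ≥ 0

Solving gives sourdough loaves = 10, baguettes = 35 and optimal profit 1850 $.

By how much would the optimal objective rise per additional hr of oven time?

8

Binding: yeast and oven time. Non-binding: butter (5 unused).
Since butter is not tight, its dual is 0.
Dual feasibility on the basic columns requires 6·y_yeast + 2·y_oven time = 52, 5·y_yeast + 1·y_oven time = 38.
This yields shadow prices y_yeast = 6, y_oven time = 8.
Shadow price of oven time = 8.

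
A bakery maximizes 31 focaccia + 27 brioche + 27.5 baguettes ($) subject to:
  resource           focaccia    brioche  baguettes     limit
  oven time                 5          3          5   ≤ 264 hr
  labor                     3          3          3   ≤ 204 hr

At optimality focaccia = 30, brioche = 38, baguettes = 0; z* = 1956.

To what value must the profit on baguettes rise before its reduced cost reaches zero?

31

Check each constraint at x*: oven time 264/264 (tight); labor 204/204 (tight).
Dual feasibility on the basic columns requires 5·y_oven time + 3·y_labor = 31, 3·y_oven time + 3·y_labor = 27.
This yields shadow prices y_oven time = 2, y_labor = 7.
baguettes enters the basis when its profit ≥ yᵀa₃ = 2·5 + 7·3 = 31.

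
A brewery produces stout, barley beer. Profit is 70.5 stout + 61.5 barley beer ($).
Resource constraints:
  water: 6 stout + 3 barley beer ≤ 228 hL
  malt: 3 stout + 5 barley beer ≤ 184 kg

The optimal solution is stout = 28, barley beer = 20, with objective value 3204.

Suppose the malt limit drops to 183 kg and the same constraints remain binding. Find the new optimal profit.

3196.5

Both water and malt are binding at x*.
Dual feasibility on the basic columns requires 6·y_water + 3·y_malt = 70.5, 3·y_water + 5·y_malt = 61.5.
Solving: y_water = 8, y_malt = 7.5.
Δz = y_malt·Δb = 7.5 × (-1) = -7.5, so new z* = 3204 − 7.5 = 3196.5.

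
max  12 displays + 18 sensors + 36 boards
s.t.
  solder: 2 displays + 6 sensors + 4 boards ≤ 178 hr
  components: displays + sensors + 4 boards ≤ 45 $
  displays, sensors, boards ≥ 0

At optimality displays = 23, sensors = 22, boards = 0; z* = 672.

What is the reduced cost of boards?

Both solder and components are binding at x*.
From A_Bᵀ y = c: 2·y_solder + 1·y_components = 12; 6·y_solder + 1·y_components = 18.
This yields shadow prices y_solder = 1.5, y_components = 9.
Reduced cost of boards: c₃ − yᵀa₃ = 36 − (1.5·4 + 9·4) = 36 − 42 = -6.

-6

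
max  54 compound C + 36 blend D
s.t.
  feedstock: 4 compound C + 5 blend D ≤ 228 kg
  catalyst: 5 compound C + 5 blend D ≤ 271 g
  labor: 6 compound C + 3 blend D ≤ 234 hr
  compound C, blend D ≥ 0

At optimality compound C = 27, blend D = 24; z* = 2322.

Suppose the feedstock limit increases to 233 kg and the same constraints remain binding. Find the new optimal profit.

Check each constraint at x*: feedstock 228/228 (tight); catalyst 255/271 (slack 16); labor 234/234 (tight).
Slack constraints have shadow price 0 (complementary slackness).
From A_Bᵀ y = c: 4·y_feedstock + 6·y_labor = 54; 5·y_feedstock + 3·y_labor = 36.
→ y_feedstock = 3 and y_labor = 7.
Δz = y_feedstock·Δb = 3 × (5) = 15, so new z* = 2322 + 15 = 2337.

2337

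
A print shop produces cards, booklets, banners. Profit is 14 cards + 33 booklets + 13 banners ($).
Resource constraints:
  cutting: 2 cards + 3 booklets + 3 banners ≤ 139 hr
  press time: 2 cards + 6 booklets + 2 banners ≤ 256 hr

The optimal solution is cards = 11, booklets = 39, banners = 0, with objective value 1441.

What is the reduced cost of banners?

-4

At the optimum: cutting uses 139 of 139 (binding); press time uses 256 of 256 (binding).
Dual feasibility on the basic columns requires 2·y_cutting + 2·y_press time = 14, 3·y_cutting + 6·y_press time = 33.
→ y_cutting = 3 and y_press time = 4.
Reduced cost of banners: c₃ − yᵀa₃ = 13 − (3·3 + 4·2) = 13 − 17 = -4.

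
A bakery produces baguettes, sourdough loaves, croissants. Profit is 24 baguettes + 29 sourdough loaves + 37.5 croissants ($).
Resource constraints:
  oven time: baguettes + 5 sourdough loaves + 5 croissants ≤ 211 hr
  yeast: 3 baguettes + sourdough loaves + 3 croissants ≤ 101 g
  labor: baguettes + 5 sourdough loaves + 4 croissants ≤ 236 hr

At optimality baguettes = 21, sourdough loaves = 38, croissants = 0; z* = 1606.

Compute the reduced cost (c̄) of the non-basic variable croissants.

-4.5

At the optimum: oven time uses 211 of 211 (binding); yeast uses 101 of 101 (binding); labor uses 211 of 236 (slack = 25).
By complementary slackness, y = 0 for the non-binding constraint.
Dual feasibility on the basic columns requires 1·y_oven time + 3·y_yeast = 24, 5·y_oven time + 1·y_yeast = 29.
Solving: y_oven time = 4.5, y_yeast = 6.5.
Reduced cost of croissants: c₃ − yᵀa₃ = 37.5 − (4.5·5 + 6.5·3) = 37.5 − 42 = -4.5.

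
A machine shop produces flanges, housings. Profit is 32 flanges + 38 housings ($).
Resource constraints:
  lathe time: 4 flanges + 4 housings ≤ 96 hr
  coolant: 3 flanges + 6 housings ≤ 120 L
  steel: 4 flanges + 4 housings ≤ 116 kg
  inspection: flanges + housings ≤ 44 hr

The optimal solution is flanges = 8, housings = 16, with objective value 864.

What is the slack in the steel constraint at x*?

20

steel used = 4·8 + 4·16 = 96; slack = 116 − 96 = 20.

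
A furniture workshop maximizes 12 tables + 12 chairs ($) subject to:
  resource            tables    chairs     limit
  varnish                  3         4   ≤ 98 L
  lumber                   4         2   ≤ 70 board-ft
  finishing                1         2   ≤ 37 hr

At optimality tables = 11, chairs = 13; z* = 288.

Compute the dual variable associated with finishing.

4

Check each constraint at x*: varnish 85/98 (slack 13); lumber 70/70 (tight); finishing 37/37 (tight).
By complementary slackness, y = 0 for the non-binding constraint.
Dual feasibility on the basic columns requires 4·y_lumber + 1·y_finishing = 12, 2·y_lumber + 2·y_finishing = 12.
This yields shadow prices y_lumber = 2, y_finishing = 4.
Shadow price of finishing = 4.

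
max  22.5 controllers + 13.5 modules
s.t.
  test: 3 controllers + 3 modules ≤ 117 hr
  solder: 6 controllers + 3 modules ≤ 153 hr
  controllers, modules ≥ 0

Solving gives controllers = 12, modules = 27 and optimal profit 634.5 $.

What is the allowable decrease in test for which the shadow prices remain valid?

40.5

Binding constraints: test, solder. The basis is B = [[3,3],[6,3]] with det -9.
Per unit decrease in test, x* moves by d = (0.3333, -0.6667).
The basis stays optimal until modules reaches 0; allowable decrease = 40.5 hr.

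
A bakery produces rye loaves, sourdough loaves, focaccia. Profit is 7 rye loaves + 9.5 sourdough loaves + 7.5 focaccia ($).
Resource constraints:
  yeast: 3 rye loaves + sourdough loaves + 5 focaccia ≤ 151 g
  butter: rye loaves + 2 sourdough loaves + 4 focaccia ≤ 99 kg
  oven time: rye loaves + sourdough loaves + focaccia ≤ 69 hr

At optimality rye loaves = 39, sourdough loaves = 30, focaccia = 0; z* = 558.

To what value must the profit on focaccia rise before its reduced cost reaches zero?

14.5

Check each constraint at x*: yeast 147/151 (slack 4); butter 99/99 (tight); oven time 69/69 (tight).
Slack constraints have shadow price 0 (complementary slackness).
From A_Bᵀ y = c: 1·y_butter + 1·y_oven time = 7; 2·y_butter + 1·y_oven time = 9.5.
This yields shadow prices y_butter = 2.5, y_oven time = 4.5.
focaccia enters the basis when its profit ≥ yᵀa₃ = 2.5·4 + 4.5·1 = 14.5.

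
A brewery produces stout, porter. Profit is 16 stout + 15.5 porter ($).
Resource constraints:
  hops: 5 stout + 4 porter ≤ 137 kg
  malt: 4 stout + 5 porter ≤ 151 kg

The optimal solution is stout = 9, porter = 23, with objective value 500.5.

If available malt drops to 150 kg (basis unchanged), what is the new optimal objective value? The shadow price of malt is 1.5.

Δb = -1, so new z* = 500.5 + (1.5)·(-1) = 500.5 − 1.5 = 499.

499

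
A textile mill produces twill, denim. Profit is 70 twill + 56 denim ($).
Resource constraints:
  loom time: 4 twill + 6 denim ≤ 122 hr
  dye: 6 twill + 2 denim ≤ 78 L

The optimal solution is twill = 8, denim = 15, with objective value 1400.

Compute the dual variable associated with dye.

7

At the optimum: loom time uses 122 of 122 (binding); dye uses 78 of 78 (binding).
The binding rows give the dual system: 4·y_loom time + 6·y_dye = 70 and 6·y_loom time + 2·y_dye = 56.
→ y_loom time = 7 and y_dye = 7.
Shadow price of dye = 7.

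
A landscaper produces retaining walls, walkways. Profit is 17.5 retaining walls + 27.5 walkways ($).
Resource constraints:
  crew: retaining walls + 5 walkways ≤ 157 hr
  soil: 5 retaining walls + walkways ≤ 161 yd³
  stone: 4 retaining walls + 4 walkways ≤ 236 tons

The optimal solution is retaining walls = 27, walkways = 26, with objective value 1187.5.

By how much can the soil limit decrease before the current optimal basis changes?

Binding constraints: crew, soil. The basis is B = [[1,5],[5,1]] with det -24.
Per unit decrease in soil, x* moves by d = (-0.2083, 0.0417).
The basis stays optimal until retaining walls reaches 0; allowable decrease = 129.6 yd³.

129.6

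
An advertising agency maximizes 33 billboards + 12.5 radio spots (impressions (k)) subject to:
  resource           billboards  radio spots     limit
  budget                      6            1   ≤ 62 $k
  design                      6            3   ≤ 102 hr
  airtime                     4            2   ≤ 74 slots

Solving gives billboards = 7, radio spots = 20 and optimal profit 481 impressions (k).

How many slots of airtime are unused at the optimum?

airtime used = 4·7 + 2·20 = 68; slack = 74 − 68 = 6.

6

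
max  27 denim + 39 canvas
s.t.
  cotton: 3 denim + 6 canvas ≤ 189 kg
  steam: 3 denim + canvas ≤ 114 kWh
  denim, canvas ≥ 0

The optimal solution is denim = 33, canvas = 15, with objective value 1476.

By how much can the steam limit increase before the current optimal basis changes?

75

Binding constraints: cotton, steam. The basis is B = [[3,6],[3,1]] with det -15.
Per unit increase in steam, x* moves by d = (0.4, -0.2).
The basis stays optimal until canvas reaches 0; allowable increase = 75 kWh.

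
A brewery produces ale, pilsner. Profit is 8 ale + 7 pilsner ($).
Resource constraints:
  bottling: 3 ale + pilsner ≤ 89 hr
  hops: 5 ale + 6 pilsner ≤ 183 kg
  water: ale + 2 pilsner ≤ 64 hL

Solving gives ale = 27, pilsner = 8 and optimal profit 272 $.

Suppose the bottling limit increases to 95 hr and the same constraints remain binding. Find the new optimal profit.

278

Check each constraint at x*: bottling 89/89 (tight); hops 183/183 (tight); water 43/64 (slack 21).
Slack constraints have shadow price 0 (complementary slackness).
From A_Bᵀ y = c: 3·y_bottling + 5·y_hops = 8; 1·y_bottling + 6·y_hops = 7.
→ y_bottling = 1 and y_hops = 1.
Δz = y_bottling·Δb = 1 × (6) = 6, so new z* = 272 + 6 = 278.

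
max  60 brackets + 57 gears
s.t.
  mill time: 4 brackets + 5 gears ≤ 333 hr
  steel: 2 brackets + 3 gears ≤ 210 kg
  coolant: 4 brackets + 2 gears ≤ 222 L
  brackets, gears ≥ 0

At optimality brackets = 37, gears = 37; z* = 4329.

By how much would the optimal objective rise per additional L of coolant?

6

At the optimum: mill time uses 333 of 333 (binding); steel uses 185 of 210 (slack = 25); coolant uses 222 of 222 (binding).
By complementary slackness, y = 0 for the non-binding constraint.
Dual feasibility on the basic columns requires 4·y_mill time + 4·y_coolant = 60, 5·y_mill time + 2·y_coolant = 57.
→ y_mill time = 9 and y_coolant = 6.
Shadow price of coolant = 6.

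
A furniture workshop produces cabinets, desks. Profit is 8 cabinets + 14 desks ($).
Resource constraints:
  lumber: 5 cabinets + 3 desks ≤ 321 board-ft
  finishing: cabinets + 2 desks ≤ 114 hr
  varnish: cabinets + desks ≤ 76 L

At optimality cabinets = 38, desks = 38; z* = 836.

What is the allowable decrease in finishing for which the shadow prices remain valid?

Binding constraints: finishing, varnish. The basis is B = [[1,2],[1,1]] with det -1.
Per unit decrease in finishing, x* moves by d = (1, -1).
The basis stays optimal until lumber becomes binding; allowable decrease = 8.5 hr.

8.5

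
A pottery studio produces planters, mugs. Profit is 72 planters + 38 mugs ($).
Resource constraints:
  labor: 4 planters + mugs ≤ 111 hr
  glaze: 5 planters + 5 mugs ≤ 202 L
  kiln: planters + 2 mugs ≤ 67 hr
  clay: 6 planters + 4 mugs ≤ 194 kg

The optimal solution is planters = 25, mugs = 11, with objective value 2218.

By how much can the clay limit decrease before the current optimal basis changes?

27.5

Binding constraints: labor, clay. The basis is B = [[4,1],[6,4]] with det 10.
Per unit decrease in clay, x* moves by d = (0.1, -0.4).
The basis stays optimal until mugs reaches 0; allowable decrease = 27.5 kg.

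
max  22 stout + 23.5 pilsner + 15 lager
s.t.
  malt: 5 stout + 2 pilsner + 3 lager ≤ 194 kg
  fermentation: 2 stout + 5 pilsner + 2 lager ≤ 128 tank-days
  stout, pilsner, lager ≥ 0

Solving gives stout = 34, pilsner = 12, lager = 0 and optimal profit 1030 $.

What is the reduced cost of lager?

Both malt and fermentation are binding at x*.
The binding rows give the dual system: 5·y_malt + 2·y_fermentation = 22 and 2·y_malt + 5·y_fermentation = 23.5.
→ y_malt = 3 and y_fermentation = 3.5.
Reduced cost of lager: c₃ − yᵀa₃ = 15 − (3·3 + 3.5·2) = 15 − 16 = -1.

-1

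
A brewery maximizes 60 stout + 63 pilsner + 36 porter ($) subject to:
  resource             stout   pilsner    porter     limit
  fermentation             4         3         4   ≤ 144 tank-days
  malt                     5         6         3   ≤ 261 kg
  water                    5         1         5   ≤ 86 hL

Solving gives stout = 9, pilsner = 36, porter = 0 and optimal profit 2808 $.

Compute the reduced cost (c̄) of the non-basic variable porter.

-8

Check each constraint at x*: fermentation 144/144 (tight); malt 261/261 (tight); water 81/86 (slack 5).
Slack constraints have shadow price 0 (complementary slackness).
The binding rows give the dual system: 4·y_fermentation + 5·y_malt = 60 and 3·y_fermentation + 6·y_malt = 63.
→ y_fermentation = 5 and y_malt = 8.
Reduced cost of porter: c₃ − yᵀa₃ = 36 − (5·4 + 8·3) = 36 − 44 = -8.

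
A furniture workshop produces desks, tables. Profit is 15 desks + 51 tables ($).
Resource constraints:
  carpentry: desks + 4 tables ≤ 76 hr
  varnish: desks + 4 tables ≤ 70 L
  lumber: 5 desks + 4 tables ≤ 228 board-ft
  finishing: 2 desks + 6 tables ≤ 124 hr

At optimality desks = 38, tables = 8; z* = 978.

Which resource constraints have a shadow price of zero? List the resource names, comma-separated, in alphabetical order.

carpentry, lumber

carpentry: 70/76 (slack 6)
varnish: 70/70 (binding)
lumber: 222/228 (slack 6)
finishing: 124/124 (binding)
By complementary slackness, a constraint with positive slack has shadow price 0 → carpentry, lumber.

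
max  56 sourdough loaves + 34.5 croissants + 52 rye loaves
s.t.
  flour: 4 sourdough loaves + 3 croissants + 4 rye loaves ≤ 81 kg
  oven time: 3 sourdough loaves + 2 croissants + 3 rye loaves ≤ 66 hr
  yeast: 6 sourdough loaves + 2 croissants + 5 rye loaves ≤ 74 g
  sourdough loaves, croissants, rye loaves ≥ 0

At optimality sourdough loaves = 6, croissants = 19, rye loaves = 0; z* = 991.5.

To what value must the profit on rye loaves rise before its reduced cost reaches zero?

Check each constraint at x*: flour 81/81 (tight); oven time 56/66 (slack 10); yeast 74/74 (tight).
By complementary slackness, y = 0 for the non-binding constraint.
The binding rows give the dual system: 4·y_flour + 6·y_yeast = 56 and 3·y_flour + 2·y_yeast = 34.5.
This yields shadow prices y_flour = 9.5, y_yeast = 3.
rye loaves enters the basis when its profit ≥ yᵀa₃ = 9.5·4 + 3·5 = 53.

53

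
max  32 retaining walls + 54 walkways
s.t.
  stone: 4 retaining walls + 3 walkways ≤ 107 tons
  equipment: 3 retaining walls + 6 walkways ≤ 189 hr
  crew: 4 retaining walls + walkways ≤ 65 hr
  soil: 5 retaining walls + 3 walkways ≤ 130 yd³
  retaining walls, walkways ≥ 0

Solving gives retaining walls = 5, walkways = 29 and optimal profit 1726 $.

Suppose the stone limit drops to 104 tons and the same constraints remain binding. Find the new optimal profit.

Check each constraint at x*: stone 107/107 (tight); equipment 189/189 (tight); crew 49/65 (slack 16); soil 112/130 (slack 18).
By complementary slackness, y = 0 for the non-binding constraints.
From A_Bᵀ y = c: 4·y_stone + 3·y_equipment = 32; 3·y_stone + 6·y_equipment = 54.
Solving: y_stone = 2, y_equipment = 8.
Δz = y_stone·Δb = 2 × (-3) = -6, so new z* = 1726 − 6 = 1720.

1720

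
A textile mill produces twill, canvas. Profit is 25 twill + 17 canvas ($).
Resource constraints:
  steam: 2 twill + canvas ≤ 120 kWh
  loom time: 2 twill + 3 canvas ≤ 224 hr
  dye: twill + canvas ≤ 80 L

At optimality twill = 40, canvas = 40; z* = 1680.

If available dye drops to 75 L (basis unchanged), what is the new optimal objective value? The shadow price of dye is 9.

1635

Δb = -5, so new z* = 1680 + (9)·(-5) = 1680 − 45 = 1635.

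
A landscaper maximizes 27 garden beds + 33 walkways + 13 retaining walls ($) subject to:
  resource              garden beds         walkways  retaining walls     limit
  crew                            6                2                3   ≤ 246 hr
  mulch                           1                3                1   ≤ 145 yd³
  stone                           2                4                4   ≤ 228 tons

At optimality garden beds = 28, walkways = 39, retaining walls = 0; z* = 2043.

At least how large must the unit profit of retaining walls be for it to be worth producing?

Check each constraint at x*: crew 246/246 (tight); mulch 145/145 (tight); stone 212/228 (slack 16).
Slack constraints have shadow price 0 (complementary slackness).
From A_Bᵀ y = c: 6·y_crew + 1·y_mulch = 27; 2·y_crew + 3·y_mulch = 33.
Solving: y_crew = 3, y_mulch = 9.
retaining walls enters the basis when its profit ≥ yᵀa₃ = 3·3 + 9·1 = 18.

18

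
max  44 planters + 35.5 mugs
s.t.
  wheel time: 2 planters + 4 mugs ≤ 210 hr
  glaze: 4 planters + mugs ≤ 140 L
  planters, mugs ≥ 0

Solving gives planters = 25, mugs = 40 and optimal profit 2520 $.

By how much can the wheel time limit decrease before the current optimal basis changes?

Binding constraints: wheel time, glaze. The basis is B = [[2,4],[4,1]] with det -14.
Per unit decrease in wheel time, x* moves by d = (0.0714, -0.2857).
The basis stays optimal until mugs reaches 0; allowable decrease = 140 hr.

140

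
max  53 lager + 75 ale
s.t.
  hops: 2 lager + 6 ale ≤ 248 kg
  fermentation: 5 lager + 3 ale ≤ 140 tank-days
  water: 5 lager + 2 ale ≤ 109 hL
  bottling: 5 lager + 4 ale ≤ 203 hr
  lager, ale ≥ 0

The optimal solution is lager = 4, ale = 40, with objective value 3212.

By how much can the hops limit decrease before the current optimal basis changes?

43.2

Binding constraints: hops, fermentation. The basis is B = [[2,6],[5,3]] with det -24.
Per unit decrease in hops, x* moves by d = (0.125, -0.2083).
The basis stays optimal until water becomes binding; allowable decrease = 43.2 kg.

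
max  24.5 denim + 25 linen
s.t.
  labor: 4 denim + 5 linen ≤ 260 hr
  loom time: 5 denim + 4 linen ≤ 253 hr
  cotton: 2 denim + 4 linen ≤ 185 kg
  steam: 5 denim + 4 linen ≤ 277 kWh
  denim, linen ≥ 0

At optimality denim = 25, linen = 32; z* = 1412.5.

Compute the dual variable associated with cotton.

0

Check each constraint at x*: labor 260/260 (tight); loom time 253/253 (tight); cotton 178/185 (slack 7); steam 253/277 (slack 24).
By complementary slackness, y = 0 for the non-binding constraints.
The binding rows give the dual system: 4·y_labor + 5·y_loom time = 24.5 and 5·y_labor + 4·y_loom time = 25.
Solving: y_labor = 3, y_loom time = 2.5.
Shadow price of cotton = 0.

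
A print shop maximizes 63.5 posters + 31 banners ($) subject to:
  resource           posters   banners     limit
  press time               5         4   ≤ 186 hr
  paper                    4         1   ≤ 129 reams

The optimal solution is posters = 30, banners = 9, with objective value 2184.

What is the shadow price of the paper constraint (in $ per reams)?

9

Both press time and paper are binding at x*.
The binding rows give the dual system: 5·y_press time + 4·y_paper = 63.5 and 4·y_press time + 1·y_paper = 31.
This yields shadow prices y_press time = 5.5, y_paper = 9.
Shadow price of paper = 9.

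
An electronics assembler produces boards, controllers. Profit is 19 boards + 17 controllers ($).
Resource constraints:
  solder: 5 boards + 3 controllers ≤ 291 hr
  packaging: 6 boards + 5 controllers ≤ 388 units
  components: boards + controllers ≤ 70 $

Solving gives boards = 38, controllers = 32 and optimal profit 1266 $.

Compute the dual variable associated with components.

At the optimum: solder uses 286 of 291 (slack = 5); packaging uses 388 of 388 (binding); components uses 70 of 70 (binding).
Since solder is not tight, its dual is 0.
From A_Bᵀ y = c: 6·y_packaging + 1·y_components = 19; 5·y_packaging + 1·y_components = 17.
→ y_packaging = 2 and y_components = 7.
Shadow price of components = 7.

7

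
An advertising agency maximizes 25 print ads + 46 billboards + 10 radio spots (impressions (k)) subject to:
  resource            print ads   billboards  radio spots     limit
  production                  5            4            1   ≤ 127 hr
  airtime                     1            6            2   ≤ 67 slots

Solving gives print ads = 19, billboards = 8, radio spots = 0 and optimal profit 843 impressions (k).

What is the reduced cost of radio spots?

Both production and airtime are binding at x*.
The binding rows give the dual system: 5·y_production + 1·y_airtime = 25 and 4·y_production + 6·y_airtime = 46.
This yields shadow prices y_production = 4, y_airtime = 5.
Reduced cost of radio spots: c₃ − yᵀa₃ = 10 − (4·1 + 5·2) = 10 − 14 = -4.

-4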